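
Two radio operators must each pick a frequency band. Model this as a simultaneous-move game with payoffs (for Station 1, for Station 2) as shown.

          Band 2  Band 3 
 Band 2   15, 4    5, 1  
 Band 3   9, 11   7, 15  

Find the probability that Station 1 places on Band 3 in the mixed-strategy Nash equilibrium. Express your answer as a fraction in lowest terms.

3/7

Station 1's mix p on Band 2 must make Station 2 indifferent between Band 2 and Band 3.
Station 2's payoff from Band 2: 4p + 11(1−p). From Band 3: 1p + 15(1−p).
Set equal: 3p = 4(1−p) → p = 4/7.
Probability on Band 3 is 1 − 4/7 = 3/7.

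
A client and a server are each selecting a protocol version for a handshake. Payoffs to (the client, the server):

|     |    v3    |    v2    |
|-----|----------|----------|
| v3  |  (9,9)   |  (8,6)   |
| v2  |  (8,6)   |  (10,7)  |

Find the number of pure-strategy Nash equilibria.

Both v3: the client gets 9 (best alternative 8); the server gets 9 (best alternative 6). Neither deviates — NE.
Both v2: the client gets 10 (best alternative 8); the server gets 7 (best alternative 6). Neither deviates — NE.
(v3, v2) is not a NE: the client would switch to v2 (10 > 8).
No other cell survives both best-response checks, so there are 2 pure NE.

2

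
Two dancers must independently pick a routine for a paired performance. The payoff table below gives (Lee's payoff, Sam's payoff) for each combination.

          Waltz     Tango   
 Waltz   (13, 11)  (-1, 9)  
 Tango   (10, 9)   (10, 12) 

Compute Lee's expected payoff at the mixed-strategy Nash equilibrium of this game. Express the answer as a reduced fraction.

10

Sam mixes with probability q on Waltz, chosen so Lee is indifferent: 13q + (-1)(1−q) = 10q + 10(1−q) gives q = 11/14.
Lee's expected payoff (from either row, since indifferent) is 13·11/14 + (-1)·3/14 = 10.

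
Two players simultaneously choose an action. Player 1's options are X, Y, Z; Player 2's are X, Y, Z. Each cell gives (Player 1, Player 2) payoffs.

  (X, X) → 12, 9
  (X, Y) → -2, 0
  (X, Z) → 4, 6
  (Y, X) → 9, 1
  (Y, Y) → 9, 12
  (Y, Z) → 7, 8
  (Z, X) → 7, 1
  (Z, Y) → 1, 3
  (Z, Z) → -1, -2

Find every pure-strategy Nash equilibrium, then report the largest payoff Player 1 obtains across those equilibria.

Both X is a pure NE (Player 1: 12 ≥ 9; Player 2: 9 ≥ 6). Player 1 gets 12.
Both Y is a pure NE (Player 1: 9 ≥ 1; Player 2: 12 ≥ 8). Player 1 gets 9.
Every other cell has a profitable deviation for at least one player. Highest of {12, 9} is 12.

12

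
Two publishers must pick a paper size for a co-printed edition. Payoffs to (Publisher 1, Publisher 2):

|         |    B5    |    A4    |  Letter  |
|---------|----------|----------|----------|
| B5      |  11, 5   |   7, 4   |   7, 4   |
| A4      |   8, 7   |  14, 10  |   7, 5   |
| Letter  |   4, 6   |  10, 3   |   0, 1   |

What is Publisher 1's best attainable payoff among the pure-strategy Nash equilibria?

14

Both B5 is a pure NE (Publisher 1: 11 ≥ 8; Publisher 2: 5 ≥ 4). Publisher 1 gets 11.
Both A4 is a pure NE (Publisher 1: 14 ≥ 10; Publisher 2: 10 ≥ 7). Publisher 1 gets 14.
Every other cell has a profitable deviation for at least one player. Highest of {11, 14} is 14.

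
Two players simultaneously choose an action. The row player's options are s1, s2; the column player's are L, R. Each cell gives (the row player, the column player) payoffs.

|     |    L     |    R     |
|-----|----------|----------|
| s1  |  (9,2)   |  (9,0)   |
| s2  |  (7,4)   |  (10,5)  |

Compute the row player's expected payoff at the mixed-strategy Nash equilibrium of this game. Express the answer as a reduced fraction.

The column player mixes with probability q on L, chosen so the row player is indifferent: 9q + 9(1−q) = 7q + 10(1−q) gives q = 1/3.
The row player's expected payoff (from either row, since indifferent) is 9·1/3 + 9·2/3 = 9.

9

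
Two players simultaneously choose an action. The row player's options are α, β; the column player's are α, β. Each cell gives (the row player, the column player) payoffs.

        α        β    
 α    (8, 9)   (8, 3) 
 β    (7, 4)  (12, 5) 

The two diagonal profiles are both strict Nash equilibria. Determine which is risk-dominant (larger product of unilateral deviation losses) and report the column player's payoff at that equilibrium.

At both α: the row player loses 8 − 7 = 1 by deviating; the column player loses 9 − 3 = 6. Product = 1·6 = 6.
At both β: the row player loses 12 − 8 = 4 by deviating; the column player loses 5 − 4 = 1. Product = 4·1 = 4.
6 > 4, so both α is risk-dominant. The column player's payoff there is 9.

9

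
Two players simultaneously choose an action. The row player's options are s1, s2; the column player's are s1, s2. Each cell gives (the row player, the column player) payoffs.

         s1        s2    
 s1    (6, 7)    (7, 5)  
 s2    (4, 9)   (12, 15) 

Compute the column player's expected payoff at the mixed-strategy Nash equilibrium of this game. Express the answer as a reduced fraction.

15/2

The row player mixes with probability p on s1, chosen so the column player is indifferent: 7p + 9(1−p) = 5p + 15(1−p) gives p = 3/4.
The column player's expected payoff is 7·3/4 + 9·1/4 = 15/2.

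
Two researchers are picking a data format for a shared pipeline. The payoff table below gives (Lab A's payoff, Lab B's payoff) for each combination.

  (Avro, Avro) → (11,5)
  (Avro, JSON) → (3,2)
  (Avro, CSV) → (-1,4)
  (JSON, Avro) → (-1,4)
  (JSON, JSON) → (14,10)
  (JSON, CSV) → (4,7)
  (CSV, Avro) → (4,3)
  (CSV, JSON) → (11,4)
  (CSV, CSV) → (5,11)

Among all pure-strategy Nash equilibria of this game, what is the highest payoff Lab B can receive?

Both Avro is a pure NE (Lab A: 11 ≥ 4; Lab B: 5 ≥ 4). Lab B gets 5.
Both JSON is a pure NE (Lab A: 14 ≥ 11; Lab B: 10 ≥ 7). Lab B gets 10.
Both CSV is a pure NE (Lab A: 5 ≥ 4; Lab B: 11 ≥ 4). Lab B gets 11.
Every other cell has a profitable deviation for at least one player. Highest of {5, 10, 11} is 11.

11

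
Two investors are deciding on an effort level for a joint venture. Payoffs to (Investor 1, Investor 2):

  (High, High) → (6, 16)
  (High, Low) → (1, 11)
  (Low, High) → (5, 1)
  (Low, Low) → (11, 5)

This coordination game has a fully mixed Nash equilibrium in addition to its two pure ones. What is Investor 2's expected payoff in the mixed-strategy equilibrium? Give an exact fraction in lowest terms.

Investor 1 mixes with probability p on High, chosen so Investor 2 is indifferent: 16p + 1(1−p) = 11p + 5(1−p) gives p = 4/9.
Investor 2's expected payoff is 16·4/9 + 1·5/9 = 23/3.

23/3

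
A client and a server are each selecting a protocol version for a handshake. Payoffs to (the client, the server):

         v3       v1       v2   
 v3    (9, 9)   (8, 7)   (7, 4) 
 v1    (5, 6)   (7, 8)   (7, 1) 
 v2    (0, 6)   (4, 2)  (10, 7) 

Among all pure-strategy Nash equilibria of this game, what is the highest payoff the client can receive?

Both v3 is a pure NE (the client: 9 ≥ 5; the server: 9 ≥ 7). The client gets 9.
Both v2 is a pure NE (the client: 10 ≥ 7; the server: 7 ≥ 6). The client gets 10.
Every other cell has a profitable deviation for at least one player. Highest of {9, 10} is 10.

10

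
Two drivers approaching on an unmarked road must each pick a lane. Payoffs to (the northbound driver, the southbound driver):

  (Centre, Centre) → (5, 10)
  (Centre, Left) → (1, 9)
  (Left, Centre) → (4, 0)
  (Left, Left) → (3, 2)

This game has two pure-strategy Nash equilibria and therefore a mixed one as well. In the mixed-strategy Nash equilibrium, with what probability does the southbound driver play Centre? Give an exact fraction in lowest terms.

The southbound driver's mix q on Centre must make the northbound driver indifferent between Centre and Left.
The northbound driver's payoff from Centre: 5q + 1(1−q). From Left: 4q + 3(1−q).
Set equal: 1q = 2(1−q) → q = 2/3.

2/3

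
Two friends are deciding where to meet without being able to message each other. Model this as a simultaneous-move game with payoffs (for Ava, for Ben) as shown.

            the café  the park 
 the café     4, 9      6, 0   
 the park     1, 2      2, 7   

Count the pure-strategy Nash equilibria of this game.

1

Both the café: Ava gets 4 (best alternative 1); Ben gets 9 (best alternative 0). Neither deviates — NE.
Both the park is not a NE: Ava would switch to the café (6 > 2).
No other cell survives both best-response checks, so there is 1 pure NE.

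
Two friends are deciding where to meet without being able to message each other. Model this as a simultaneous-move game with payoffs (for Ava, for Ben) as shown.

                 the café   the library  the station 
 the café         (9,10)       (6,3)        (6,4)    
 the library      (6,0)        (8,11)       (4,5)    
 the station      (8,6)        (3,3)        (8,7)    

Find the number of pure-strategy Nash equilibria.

3

Both the café: Ava gets 9 (best alternative 8); Ben gets 10 (best alternative 4). Neither deviates — NE.
Both the library: Ava gets 8 (best alternative 6); Ben gets 11 (best alternative 5). Neither deviates — NE.
Both the station: Ava gets 8 (best alternative 6); Ben gets 7 (best alternative 6). Neither deviates — NE.
(the library, the café) is not a NE: Ava would switch to the café (9 > 6).
No other cell survives both best-response checks, so there are 3 pure NE.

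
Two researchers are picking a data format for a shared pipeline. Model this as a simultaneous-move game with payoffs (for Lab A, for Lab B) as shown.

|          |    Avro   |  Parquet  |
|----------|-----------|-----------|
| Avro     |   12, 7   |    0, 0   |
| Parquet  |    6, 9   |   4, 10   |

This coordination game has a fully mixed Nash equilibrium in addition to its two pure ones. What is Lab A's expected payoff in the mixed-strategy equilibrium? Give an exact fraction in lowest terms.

Lab B mixes with probability q on Avro, chosen so Lab A is indifferent: 12q + 0(1−q) = 6q + 4(1−q) gives q = 2/5.
Lab A's expected payoff (from either row, since indifferent) is 12·2/5 + 0·3/5 = 24/5.

24/5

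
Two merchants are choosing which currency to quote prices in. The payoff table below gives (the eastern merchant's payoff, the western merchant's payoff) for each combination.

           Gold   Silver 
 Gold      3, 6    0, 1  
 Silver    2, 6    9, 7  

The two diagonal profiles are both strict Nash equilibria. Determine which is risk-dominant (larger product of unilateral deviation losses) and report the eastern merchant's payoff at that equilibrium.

9

At both Gold: the eastern merchant loses 3 − 2 = 1 by deviating; the western merchant loses 6 − 1 = 5. Product = 1·5 = 5.
At both Silver: the eastern merchant loses 9 − 0 = 9 by deviating; the western merchant loses 7 − 6 = 1. Product = 9·1 = 9.
9 > 5, so both Silver is risk-dominant. The eastern merchant's payoff there is 9.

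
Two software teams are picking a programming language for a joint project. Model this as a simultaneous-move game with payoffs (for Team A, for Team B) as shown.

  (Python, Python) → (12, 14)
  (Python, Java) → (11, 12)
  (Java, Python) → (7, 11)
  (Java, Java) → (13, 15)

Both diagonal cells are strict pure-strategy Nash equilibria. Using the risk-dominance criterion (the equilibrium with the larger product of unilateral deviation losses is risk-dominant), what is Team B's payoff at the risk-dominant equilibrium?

At both Python: Team A loses 12 − 7 = 5 by deviating; Team B loses 14 − 12 = 2. Product = 5·2 = 10.
At both Java: Team A loses 13 − 11 = 2 by deviating; Team B loses 15 − 11 = 4. Product = 2·4 = 8.
10 > 8, so both Python is risk-dominant. Team B's payoff there is 14.

14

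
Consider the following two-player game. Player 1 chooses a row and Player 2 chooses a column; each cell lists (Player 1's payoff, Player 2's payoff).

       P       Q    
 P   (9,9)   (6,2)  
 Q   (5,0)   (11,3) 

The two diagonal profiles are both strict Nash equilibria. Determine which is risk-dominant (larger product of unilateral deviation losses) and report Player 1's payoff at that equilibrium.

9

At both P: Player 1 loses 9 − 5 = 4 by deviating; Player 2 loses 9 − 2 = 7. Product = 4·7 = 28.
At both Q: Player 1 loses 11 − 6 = 5 by deviating; Player 2 loses 3 − 0 = 3. Product = 5·3 = 15.
28 > 15, so both P is risk-dominant. Player 1's payoff there is 9.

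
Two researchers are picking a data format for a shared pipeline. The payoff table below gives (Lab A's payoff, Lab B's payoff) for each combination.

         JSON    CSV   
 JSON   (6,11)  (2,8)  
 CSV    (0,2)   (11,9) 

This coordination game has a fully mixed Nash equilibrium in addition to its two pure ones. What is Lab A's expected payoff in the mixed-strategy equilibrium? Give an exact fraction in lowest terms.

22/5

Lab B mixes with probability q on JSON, chosen so Lab A is indifferent: 6q + 2(1−q) = 0q + 11(1−q) gives q = 3/5.
Lab A's expected payoff (from either row, since indifferent) is 6·3/5 + 2·2/5 = 22/5.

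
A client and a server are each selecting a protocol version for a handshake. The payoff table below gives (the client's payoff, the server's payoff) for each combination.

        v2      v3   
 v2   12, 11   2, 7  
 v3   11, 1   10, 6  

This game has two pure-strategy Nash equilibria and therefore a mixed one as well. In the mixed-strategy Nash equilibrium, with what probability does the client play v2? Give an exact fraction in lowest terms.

5/9

The client's mix p on v2 must make the server indifferent between v2 and v3.
The server's payoff from v2: 11p + 1(1−p). From v3: 7p + 6(1−p).
Set equal: 4p = 5(1−p) → p = 5/9.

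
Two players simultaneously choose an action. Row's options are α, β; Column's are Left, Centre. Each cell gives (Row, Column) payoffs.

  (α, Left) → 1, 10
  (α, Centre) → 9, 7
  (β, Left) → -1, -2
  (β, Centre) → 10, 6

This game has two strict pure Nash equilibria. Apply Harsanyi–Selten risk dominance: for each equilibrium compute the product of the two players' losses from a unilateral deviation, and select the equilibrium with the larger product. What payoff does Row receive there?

At (α, Left): Row loses 1 − (-1) = 2 by deviating; Column loses 10 − 7 = 3. Product = 2·3 = 6.
At (β, Centre): Row loses 10 − 9 = 1 by deviating; Column loses 6 − (-2) = 8. Product = 1·8 = 8.
8 > 6, so (β, Centre) is risk-dominant. Row's payoff there is 10.

10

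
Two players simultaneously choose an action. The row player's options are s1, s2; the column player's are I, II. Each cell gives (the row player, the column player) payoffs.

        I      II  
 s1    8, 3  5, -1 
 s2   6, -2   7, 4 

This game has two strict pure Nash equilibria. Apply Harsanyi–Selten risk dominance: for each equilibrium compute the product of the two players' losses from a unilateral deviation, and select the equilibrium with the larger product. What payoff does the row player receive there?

At (s1, I): the row player loses 8 − 6 = 2 by deviating; the column player loses 3 − (-1) = 4. Product = 2·4 = 8.
At (s2, II): the row player loses 7 − 5 = 2 by deviating; the column player loses 4 − (-2) = 6. Product = 2·6 = 12.
12 > 8, so (s2, II) is risk-dominant. The row player's payoff there is 7.

7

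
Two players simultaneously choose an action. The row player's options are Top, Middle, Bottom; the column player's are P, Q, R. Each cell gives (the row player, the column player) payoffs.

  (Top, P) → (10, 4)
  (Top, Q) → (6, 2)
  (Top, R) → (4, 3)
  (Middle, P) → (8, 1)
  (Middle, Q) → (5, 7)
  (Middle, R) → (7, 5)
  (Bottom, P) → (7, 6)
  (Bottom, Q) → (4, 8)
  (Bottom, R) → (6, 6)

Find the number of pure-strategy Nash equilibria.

1

(Top, P): the row player gets 10 (best alternative 8); the column player gets 4 (best alternative 3). Neither deviates — NE.
(Middle, Q) is not a NE: the row player would switch to Top (6 > 5).
No other cell survives both best-response checks, so there is 1 pure NE.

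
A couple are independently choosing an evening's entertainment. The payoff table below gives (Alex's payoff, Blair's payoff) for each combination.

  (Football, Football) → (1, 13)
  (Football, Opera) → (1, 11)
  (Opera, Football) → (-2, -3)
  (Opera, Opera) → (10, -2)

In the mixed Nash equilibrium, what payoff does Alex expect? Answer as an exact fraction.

1

Blair mixes with probability q on Football, chosen so Alex is indifferent: 1q + 1(1−q) = (-2)q + 10(1−q) gives q = 3/4.
Alex's expected payoff (from either row, since indifferent) is 1·3/4 + 1·1/4 = 1.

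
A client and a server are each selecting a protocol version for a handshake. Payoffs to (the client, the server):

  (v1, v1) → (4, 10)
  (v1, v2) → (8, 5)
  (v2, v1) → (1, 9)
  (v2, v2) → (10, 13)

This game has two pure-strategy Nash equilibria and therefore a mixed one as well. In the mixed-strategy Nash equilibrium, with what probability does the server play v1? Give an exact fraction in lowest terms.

2/5

The server's mix q on v1 must make the client indifferent between v1 and v2.
The client's payoff from v1: 4q + 8(1−q). From v2: 1q + 10(1−q).
Set equal: 3q = 2(1−q) → q = 2/5.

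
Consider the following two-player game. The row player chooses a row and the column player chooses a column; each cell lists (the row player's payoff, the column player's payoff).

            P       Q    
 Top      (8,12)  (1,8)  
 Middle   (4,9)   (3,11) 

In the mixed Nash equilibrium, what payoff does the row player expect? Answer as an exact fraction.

10/3

The column player mixes with probability q on P, chosen so the row player is indifferent: 8q + 1(1−q) = 4q + 3(1−q) gives q = 1/3.
The row player's expected payoff (from either row, since indifferent) is 8·1/3 + 1·2/3 = 10/3.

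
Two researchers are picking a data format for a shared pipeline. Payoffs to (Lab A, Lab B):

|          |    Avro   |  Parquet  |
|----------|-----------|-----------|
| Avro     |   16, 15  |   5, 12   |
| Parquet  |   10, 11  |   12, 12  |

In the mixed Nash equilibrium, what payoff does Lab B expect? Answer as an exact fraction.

Lab A mixes with probability p on Avro, chosen so Lab B is indifferent: 15p + 11(1−p) = 12p + 12(1−p) gives p = 1/4.
Lab B's expected payoff is 15·1/4 + 11·3/4 = 12.

12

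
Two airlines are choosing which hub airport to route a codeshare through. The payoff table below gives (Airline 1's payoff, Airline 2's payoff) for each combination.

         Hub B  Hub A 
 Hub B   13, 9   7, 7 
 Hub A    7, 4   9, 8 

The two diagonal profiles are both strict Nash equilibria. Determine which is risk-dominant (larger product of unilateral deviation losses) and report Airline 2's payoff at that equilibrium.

9

At both Hub B: Airline 1 loses 13 − 7 = 6 by deviating; Airline 2 loses 9 − 7 = 2. Product = 6·2 = 12.
At both Hub A: Airline 1 loses 9 − 7 = 2 by deviating; Airline 2 loses 8 − 4 = 4. Product = 2·4 = 8.
12 > 8, so both Hub B is risk-dominant. Airline 2's payoff there is 9.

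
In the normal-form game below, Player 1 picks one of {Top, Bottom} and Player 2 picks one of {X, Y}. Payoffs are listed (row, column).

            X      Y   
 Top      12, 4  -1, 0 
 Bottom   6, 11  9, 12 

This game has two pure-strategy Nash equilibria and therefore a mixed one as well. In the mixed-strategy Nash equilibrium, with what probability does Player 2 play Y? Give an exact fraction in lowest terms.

3/8

Player 2's mix q on X must make Player 1 indifferent between Top and Bottom.
Player 1's payoff from Top: 12q + (-1)(1−q). From Bottom: 6q + 9(1−q).
Set equal: 6q = 10(1−q) → q = 10/16 = 5/8.
Probability on Y is 1 − 5/8 = 3/8.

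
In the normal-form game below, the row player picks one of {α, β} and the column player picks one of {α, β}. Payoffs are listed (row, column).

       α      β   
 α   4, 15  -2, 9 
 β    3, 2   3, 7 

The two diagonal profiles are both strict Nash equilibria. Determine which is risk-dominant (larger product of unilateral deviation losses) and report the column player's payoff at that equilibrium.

At both α: the row player loses 4 − 3 = 1 by deviating; the column player loses 15 − 9 = 6. Product = 1·6 = 6.
At both β: the row player loses 3 − (-2) = 5 by deviating; the column player loses 7 − 2 = 5. Product = 5·5 = 25.
25 > 6, so both β is risk-dominant. The column player's payoff there is 7.

7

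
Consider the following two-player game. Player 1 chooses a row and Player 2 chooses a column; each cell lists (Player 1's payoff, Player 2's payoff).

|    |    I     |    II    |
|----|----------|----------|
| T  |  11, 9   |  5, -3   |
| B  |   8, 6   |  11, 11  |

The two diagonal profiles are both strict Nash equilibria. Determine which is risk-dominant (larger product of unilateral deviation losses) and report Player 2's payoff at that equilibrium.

At (T, I): Player 1 loses 11 − 8 = 3 by deviating; Player 2 loses 9 − (-3) = 12. Product = 3·12 = 36.
At (B, II): Player 1 loses 11 − 5 = 6 by deviating; Player 2 loses 11 − 6 = 5. Product = 6·5 = 30.
36 > 30, so (T, I) is risk-dominant. Player 2's payoff there is 9.

9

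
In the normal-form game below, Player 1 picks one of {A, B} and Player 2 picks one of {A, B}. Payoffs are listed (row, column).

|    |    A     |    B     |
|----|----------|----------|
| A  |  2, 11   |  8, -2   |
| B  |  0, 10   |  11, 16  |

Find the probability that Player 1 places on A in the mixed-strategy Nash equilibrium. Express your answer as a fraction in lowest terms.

Player 1's mix p on A must make Player 2 indifferent between A and B.
Player 2's payoff from A: 11p + 10(1−p). From B: (-2)p + 16(1−p).
Set equal: 13p = 6(1−p) → p = 6/19.

6/19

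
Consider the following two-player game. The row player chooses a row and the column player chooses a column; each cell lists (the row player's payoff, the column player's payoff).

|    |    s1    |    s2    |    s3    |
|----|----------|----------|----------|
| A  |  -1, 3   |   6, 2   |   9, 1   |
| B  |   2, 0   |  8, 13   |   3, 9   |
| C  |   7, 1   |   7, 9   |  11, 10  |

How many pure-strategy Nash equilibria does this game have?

2

(B, s2): the row player gets 8 (best alternative 7); the column player gets 13 (best alternative 9). Neither deviates — NE.
(C, s3): the row player gets 11 (best alternative 9); the column player gets 10 (best alternative 9). Neither deviates — NE.
(A, s1) is not a NE: the row player would switch to C (7 > -1).
No other cell survives both best-response checks, so there are 2 pure NE.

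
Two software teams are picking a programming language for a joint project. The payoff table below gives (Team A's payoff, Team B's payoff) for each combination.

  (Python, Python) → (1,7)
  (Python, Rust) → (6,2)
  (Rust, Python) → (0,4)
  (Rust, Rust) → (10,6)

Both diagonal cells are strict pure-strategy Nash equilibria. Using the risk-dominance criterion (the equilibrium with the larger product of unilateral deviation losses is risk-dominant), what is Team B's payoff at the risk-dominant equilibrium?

At both Python: Team A loses 1 − 0 = 1 by deviating; Team B loses 7 − 2 = 5. Product = 1·5 = 5.
At both Rust: Team A loses 10 − 6 = 4 by deviating; Team B loses 6 − 4 = 2. Product = 4·2 = 8.
8 > 5, so both Rust is risk-dominant. Team B's payoff there is 6.

6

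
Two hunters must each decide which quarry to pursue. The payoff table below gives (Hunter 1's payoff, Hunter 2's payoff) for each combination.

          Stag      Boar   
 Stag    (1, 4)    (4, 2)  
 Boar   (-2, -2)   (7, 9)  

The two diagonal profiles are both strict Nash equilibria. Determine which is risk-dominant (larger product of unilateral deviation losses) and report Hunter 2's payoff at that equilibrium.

9

At both Stag: Hunter 1 loses 1 − (-2) = 3 by deviating; Hunter 2 loses 4 − 2 = 2. Product = 3·2 = 6.
At both Boar: Hunter 1 loses 7 − 4 = 3 by deviating; Hunter 2 loses 9 − (-2) = 11. Product = 3·11 = 33.
33 > 6, so both Boar is risk-dominant. Hunter 2's payoff there is 9.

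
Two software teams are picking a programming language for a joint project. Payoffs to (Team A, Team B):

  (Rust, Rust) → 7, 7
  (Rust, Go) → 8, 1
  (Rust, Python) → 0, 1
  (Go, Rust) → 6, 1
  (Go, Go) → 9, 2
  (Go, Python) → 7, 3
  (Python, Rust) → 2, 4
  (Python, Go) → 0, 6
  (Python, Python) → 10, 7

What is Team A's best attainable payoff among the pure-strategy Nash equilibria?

10

Both Rust is a pure NE (Team A: 7 ≥ 6; Team B: 7 ≥ 1). Team A gets 7.
Both Python is a pure NE (Team A: 10 ≥ 7; Team B: 7 ≥ 6). Team A gets 10.
Every other cell has a profitable deviation for at least one player. Highest of {7, 10} is 10.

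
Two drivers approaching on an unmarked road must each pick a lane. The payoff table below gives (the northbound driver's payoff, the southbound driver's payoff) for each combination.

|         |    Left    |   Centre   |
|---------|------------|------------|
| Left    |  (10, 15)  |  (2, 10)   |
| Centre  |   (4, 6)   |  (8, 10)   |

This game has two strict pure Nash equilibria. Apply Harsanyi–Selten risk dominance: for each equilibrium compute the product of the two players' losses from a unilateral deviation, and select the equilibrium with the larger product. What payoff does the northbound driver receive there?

10

At both Left: the northbound driver loses 10 − 4 = 6 by deviating; the southbound driver loses 15 − 10 = 5. Product = 6·5 = 30.
At both Centre: the northbound driver loses 8 − 2 = 6 by deviating; the southbound driver loses 10 − 6 = 4. Product = 6·4 = 24.
30 > 24, so both Left is risk-dominant. The northbound driver's payoff there is 10.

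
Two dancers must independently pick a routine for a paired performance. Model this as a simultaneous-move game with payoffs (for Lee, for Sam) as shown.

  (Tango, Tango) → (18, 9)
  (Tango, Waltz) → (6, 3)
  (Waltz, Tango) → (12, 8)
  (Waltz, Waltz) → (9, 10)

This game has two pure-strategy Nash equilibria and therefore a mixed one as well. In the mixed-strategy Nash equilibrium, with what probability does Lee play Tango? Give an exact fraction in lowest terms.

1/4

Lee's mix p on Tango must make Sam indifferent between Tango and Waltz.
Sam's payoff from Tango: 9p + 8(1−p). From Waltz: 3p + 10(1−p).
Set equal: 6p = 2(1−p) → p = 2/8 = 1/4.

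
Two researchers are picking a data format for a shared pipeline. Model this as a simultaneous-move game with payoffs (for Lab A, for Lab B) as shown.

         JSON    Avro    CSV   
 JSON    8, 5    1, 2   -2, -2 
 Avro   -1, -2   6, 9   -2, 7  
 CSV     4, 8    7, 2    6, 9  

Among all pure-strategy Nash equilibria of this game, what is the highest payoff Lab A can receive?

Both JSON is a pure NE (Lab A: 8 ≥ 4; Lab B: 5 ≥ 2). Lab A gets 8.
Both CSV is a pure NE (Lab A: 6 ≥ -2; Lab B: 9 ≥ 8). Lab A gets 6.
Every other cell has a profitable deviation for at least one player. Highest of {8, 6} is 8.

8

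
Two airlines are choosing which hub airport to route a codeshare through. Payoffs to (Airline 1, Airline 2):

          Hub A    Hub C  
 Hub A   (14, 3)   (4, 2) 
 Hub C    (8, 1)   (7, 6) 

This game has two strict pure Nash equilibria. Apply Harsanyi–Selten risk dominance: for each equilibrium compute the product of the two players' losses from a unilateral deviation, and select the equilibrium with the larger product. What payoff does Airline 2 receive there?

6

At both Hub A: Airline 1 loses 14 − 8 = 6 by deviating; Airline 2 loses 3 − 2 = 1. Product = 6·1 = 6.
At both Hub C: Airline 1 loses 7 − 4 = 3 by deviating; Airline 2 loses 6 − 1 = 5. Product = 3·5 = 15.
15 > 6, so both Hub C is risk-dominant. Airline 2's payoff there is 6.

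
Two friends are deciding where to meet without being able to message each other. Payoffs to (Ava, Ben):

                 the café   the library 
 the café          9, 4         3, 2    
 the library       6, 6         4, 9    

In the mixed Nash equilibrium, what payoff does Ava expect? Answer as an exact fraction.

9/2

Ben mixes with probability q on the café, chosen so Ava is indifferent: 9q + 3(1−q) = 6q + 4(1−q) gives q = 1/4.
Ava's expected payoff (from either row, since indifferent) is 9·1/4 + 3·3/4 = 9/2.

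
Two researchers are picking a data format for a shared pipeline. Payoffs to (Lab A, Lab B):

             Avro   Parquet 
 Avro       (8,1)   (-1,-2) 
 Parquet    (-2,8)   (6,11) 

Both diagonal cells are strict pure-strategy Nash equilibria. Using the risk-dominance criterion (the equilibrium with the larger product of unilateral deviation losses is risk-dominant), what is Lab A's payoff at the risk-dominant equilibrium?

At both Avro: Lab A loses 8 − (-2) = 10 by deviating; Lab B loses 1 − (-2) = 3. Product = 10·3 = 30.
At both Parquet: Lab A loses 6 − (-1) = 7 by deviating; Lab B loses 11 − 8 = 3. Product = 7·3 = 21.
30 > 21, so both Avro is risk-dominant. Lab A's payoff there is 8.

8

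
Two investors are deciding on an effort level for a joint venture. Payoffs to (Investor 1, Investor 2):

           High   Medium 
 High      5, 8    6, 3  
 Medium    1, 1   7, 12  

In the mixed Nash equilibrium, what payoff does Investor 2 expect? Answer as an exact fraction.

Investor 1 mixes with probability p on High, chosen so Investor 2 is indifferent: 8p + 1(1−p) = 3p + 12(1−p) gives p = 11/16.
Investor 2's expected payoff is 8·11/16 + 1·5/16 = 93/16.

93/16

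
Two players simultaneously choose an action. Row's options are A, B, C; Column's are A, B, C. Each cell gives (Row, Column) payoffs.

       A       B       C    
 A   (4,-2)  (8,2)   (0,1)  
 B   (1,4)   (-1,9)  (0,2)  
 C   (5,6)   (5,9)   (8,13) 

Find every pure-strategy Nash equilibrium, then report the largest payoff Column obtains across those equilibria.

(A, B) is a pure NE (Row: 8 ≥ 5; Column: 2 ≥ 1). Column gets 2.
Both C is a pure NE (Row: 8 ≥ 0; Column: 13 ≥ 9). Column gets 13.
Every other cell has a profitable deviation for at least one player. Highest of {2, 13} is 13.

13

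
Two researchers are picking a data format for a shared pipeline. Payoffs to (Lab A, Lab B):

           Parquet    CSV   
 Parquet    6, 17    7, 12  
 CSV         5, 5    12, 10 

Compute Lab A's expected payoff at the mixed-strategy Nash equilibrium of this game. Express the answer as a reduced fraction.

Lab B mixes with probability q on Parquet, chosen so Lab A is indifferent: 6q + 7(1−q) = 5q + 12(1−q) gives q = 5/6.
Lab A's expected payoff (from either row, since indifferent) is 6·5/6 + 7·1/6 = 37/6.

37/6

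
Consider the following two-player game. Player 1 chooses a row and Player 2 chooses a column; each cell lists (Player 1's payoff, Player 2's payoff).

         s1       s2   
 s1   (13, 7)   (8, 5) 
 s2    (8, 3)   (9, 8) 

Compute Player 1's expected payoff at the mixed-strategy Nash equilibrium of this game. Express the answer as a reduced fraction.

Player 2 mixes with probability q on s1, chosen so Player 1 is indifferent: 13q + 8(1−q) = 8q + 9(1−q) gives q = 1/6.
Player 1's expected payoff (from either row, since indifferent) is 13·1/6 + 8·5/6 = 53/6.

53/6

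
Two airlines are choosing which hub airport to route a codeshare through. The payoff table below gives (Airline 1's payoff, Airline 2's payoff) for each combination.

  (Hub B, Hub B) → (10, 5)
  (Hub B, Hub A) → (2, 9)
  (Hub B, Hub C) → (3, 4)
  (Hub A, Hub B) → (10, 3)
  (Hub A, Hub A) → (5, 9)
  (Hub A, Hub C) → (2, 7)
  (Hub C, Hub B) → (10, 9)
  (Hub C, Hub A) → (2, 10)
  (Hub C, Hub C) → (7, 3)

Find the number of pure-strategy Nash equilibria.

Both Hub A: Airline 1 gets 5 (best alternative 2); Airline 2 gets 9 (best alternative 7). Neither deviates — NE.
Both Hub C is not a NE: Airline 2 would switch to Hub A (10 > 3).
No other cell survives both best-response checks, so there is 1 pure NE.

1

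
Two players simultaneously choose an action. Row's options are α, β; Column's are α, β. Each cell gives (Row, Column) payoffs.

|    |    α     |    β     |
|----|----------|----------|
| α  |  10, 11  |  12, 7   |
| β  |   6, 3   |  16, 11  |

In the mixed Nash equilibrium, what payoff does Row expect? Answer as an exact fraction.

11

Column mixes with probability q on α, chosen so Row is indifferent: 10q + 12(1−q) = 6q + 16(1−q) gives q = 1/2.
Row's expected payoff (from either row, since indifferent) is 10·1/2 + 12·1/2 = 11.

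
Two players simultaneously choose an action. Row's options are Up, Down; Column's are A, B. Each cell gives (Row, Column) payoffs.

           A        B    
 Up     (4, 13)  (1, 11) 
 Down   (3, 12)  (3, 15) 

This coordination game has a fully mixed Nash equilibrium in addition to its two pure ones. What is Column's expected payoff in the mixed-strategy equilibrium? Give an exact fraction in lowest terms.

Row mixes with probability p on Up, chosen so Column is indifferent: 13p + 12(1−p) = 11p + 15(1−p) gives p = 3/5.
Column's expected payoff is 13·3/5 + 12·2/5 = 63/5.

63/5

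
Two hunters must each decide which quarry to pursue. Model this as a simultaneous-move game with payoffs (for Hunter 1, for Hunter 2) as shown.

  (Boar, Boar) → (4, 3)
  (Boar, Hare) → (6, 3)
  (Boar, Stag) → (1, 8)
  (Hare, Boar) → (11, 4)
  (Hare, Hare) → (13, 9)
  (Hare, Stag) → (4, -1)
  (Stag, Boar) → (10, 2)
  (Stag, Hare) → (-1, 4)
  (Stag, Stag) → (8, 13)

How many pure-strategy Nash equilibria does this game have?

2

Both Hare: Hunter 1 gets 13 (best alternative 6); Hunter 2 gets 9 (best alternative 4). Neither deviates — NE.
Both Stag: Hunter 1 gets 8 (best alternative 4); Hunter 2 gets 13 (best alternative 4). Neither deviates — NE.
Both Boar is not a NE: Hunter 1 would switch to Hare (11 > 4).
No other cell survives both best-response checks, so there are 2 pure NE.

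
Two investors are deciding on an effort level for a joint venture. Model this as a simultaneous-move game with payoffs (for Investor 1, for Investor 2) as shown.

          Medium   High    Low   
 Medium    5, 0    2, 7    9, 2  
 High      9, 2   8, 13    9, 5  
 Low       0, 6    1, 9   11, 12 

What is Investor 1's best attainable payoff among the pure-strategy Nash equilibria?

Both High is a pure NE (Investor 1: 8 ≥ 2; Investor 2: 13 ≥ 5). Investor 1 gets 8.
Both Low is a pure NE (Investor 1: 11 ≥ 9; Investor 2: 12 ≥ 9). Investor 1 gets 11.
Every other cell has a profitable deviation for at least one player. Highest of {8, 11} is 11.

11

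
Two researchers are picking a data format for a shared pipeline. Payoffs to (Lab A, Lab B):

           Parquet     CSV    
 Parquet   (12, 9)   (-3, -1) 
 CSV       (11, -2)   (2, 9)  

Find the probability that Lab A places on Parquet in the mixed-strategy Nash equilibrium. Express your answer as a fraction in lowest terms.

11/21

Lab A's mix p on Parquet must make Lab B indifferent between Parquet and CSV.
Lab B's payoff from Parquet: 9p + (-2)(1−p). From CSV: (-1)p + 9(1−p).
Set equal: 10p = 11(1−p) → p = 11/21.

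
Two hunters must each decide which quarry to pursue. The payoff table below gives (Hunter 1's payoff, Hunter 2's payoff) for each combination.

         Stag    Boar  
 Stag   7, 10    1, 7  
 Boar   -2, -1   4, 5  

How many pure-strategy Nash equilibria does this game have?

2

Both Stag: Hunter 1 gets 7 (best alternative -2); Hunter 2 gets 10 (best alternative 7). Neither deviates — NE.
Both Boar: Hunter 1 gets 4 (best alternative 1); Hunter 2 gets 5 (best alternative -1). Neither deviates — NE.
(Boar, Stag) is not a NE: Hunter 1 would switch to Stag (7 > -2).
No other cell survives both best-response checks, so there are 2 pure NE.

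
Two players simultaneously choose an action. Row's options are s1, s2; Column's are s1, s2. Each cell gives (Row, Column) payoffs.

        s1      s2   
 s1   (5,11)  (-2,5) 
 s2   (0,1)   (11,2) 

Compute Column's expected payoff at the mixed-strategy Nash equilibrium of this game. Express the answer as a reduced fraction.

17/7

Row mixes with probability p on s1, chosen so Column is indifferent: 11p + 1(1−p) = 5p + 2(1−p) gives p = 1/7.
Column's expected payoff is 11·1/7 + 1·6/7 = 17/7.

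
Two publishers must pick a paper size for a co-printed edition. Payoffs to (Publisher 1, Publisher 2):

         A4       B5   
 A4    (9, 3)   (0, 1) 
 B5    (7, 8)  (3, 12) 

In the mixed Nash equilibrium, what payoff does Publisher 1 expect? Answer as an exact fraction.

Publisher 2 mixes with probability q on A4, chosen so Publisher 1 is indifferent: 9q + 0(1−q) = 7q + 3(1−q) gives q = 3/5.
Publisher 1's expected payoff (from either row, since indifferent) is 9·3/5 + 0·2/5 = 27/5.

27/5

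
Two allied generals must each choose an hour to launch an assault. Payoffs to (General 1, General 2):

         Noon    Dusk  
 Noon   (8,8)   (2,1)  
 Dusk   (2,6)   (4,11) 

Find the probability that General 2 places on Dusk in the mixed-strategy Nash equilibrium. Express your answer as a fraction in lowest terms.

General 2's mix q on Noon must make General 1 indifferent between Noon and Dusk.
General 1's payoff from Noon: 8q + 2(1−q). From Dusk: 2q + 4(1−q).
Set equal: 6q = 2(1−q) → q = 2/8 = 1/4.
Probability on Dusk is 1 − 1/4 = 3/4.

3/4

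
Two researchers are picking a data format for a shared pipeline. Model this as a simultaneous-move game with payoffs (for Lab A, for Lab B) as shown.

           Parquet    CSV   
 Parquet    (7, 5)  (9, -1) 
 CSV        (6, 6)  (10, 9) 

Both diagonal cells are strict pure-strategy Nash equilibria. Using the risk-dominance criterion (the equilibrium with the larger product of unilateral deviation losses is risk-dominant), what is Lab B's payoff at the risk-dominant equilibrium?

5

At both Parquet: Lab A loses 7 − 6 = 1 by deviating; Lab B loses 5 − (-1) = 6. Product = 1·6 = 6.
At both CSV: Lab A loses 10 − 9 = 1 by deviating; Lab B loses 9 − 6 = 3. Product = 1·3 = 3.
6 > 3, so both Parquet is risk-dominant. Lab B's payoff there is 5.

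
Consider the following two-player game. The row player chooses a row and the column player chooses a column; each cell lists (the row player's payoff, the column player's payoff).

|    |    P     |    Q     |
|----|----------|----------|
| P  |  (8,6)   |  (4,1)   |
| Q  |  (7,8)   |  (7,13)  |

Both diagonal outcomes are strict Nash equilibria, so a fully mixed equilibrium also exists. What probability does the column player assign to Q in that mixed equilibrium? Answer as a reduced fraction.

The column player's mix q on P must make the row player indifferent between P and Q.
The row player's payoff from P: 8q + 4(1−q). From Q: 7q + 7(1−q).
Set equal: 1q = 3(1−q) → q = 3/4.
Probability on Q is 1 − 3/4 = 1/4.

1/4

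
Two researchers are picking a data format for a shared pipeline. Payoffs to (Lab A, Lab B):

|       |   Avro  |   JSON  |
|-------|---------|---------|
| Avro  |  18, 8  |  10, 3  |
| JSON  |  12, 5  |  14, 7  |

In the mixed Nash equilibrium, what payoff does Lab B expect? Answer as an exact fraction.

41/7

Lab A mixes with probability p on Avro, chosen so Lab B is indifferent: 8p + 5(1−p) = 3p + 7(1−p) gives p = 2/7.
Lab B's expected payoff is 8·2/7 + 5·5/7 = 41/7.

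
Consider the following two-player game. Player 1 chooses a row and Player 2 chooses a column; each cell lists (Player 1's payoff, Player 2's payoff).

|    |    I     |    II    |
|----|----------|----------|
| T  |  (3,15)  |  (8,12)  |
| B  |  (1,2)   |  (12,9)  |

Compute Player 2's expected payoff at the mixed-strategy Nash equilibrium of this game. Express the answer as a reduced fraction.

Player 1 mixes with probability p on T, chosen so Player 2 is indifferent: 15p + 2(1−p) = 12p + 9(1−p) gives p = 7/10.
Player 2's expected payoff is 15·7/10 + 2·3/10 = 111/10.

111/10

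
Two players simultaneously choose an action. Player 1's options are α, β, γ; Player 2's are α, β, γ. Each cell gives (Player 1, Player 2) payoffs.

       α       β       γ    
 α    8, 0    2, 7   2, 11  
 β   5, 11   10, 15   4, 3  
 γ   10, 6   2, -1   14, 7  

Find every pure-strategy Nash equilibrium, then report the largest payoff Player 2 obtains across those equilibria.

Both β is a pure NE (Player 1: 10 ≥ 2; Player 2: 15 ≥ 11). Player 2 gets 15.
Both γ is a pure NE (Player 1: 14 ≥ 4; Player 2: 7 ≥ 6). Player 2 gets 7.
Every other cell has a profitable deviation for at least one player. Highest of {15, 7} is 15.

15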